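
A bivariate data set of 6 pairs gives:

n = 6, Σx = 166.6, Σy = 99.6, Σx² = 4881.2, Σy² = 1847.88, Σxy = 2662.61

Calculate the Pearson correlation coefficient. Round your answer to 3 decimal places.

r = (nΣxy − ΣxΣy) / √[(nΣx² − (Σx)²)(nΣy² − (Σy)²)]
Numerator: 6×2662.61 − 166.6×99.6 = -617.7
Denominator: √[(29287.2 − 27755.56)(11087.28 − 9920.16)] = √[1531.64 × 1167.12] = 1337.0145
r = -617.7 / 1337.0145 ≈ -0.462

-0.462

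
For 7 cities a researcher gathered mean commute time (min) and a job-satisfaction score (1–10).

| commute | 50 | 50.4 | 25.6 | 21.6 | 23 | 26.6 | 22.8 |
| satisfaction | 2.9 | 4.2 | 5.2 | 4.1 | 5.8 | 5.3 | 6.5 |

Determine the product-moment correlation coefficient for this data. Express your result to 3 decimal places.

-0.722

n = 7, Σx = 220, Σy = 34, Σx² = 7918.48, Σy² = 173.88, Σxy = 1000.94
nΣxy − ΣxΣy = 7006.58 − 7480 = -473.42
nΣx² − (Σx)² = 55429.36 − 48400 = 7029.36; nΣy² − (Σy)² = 1217.16 − 1156 = 61.16
r = -473.42 / √(7029.36 × 61.16) = -473.42 / 655.6795 ≈ -0.722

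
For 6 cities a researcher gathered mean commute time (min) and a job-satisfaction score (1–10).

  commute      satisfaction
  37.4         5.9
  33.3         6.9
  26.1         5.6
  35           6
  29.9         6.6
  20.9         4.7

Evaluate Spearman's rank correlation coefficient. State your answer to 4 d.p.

Rank commute: 6, 4, 2, 5, 3, 1
Rank satisfaction: 3, 6, 2, 4, 5, 1
d = rank(commute) − rank(satisfaction): 3, -2, 0, 1, -2, 0; Σd² = 18
ρ = 1 − 6Σd² / [n(n²−1)] = 1 − 6×18 / (6×35) = 1 − 108/210 ≈ 0.4857

0.4857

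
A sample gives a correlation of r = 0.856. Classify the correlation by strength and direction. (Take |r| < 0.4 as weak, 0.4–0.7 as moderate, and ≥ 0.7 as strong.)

r = 0.856 > 0 so the relationship is positive.
|r| = 0.856, which falls in the strong range.

strong positive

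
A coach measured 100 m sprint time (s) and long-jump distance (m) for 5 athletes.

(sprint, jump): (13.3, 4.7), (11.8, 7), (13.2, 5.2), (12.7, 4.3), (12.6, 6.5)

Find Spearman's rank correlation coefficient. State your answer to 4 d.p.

Rank sprint: 5, 1, 4, 3, 2
Rank jump: 2, 5, 3, 1, 4
d = rank(sprint) − rank(jump): 3, -4, 1, 2, -2; Σd² = 34
ρ = 1 − 6Σd² / [n(n²−1)] = 1 − 6×34 / (5×24) = 1 − 204/120 ≈ -0.7000

-0.7000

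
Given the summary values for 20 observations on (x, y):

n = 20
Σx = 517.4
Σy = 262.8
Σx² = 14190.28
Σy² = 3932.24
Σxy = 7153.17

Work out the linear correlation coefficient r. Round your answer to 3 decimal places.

r = (nΣxy − ΣxΣy) / √[(nΣx² − (Σx)²)(nΣy² − (Σy)²)]
Numerator: 20×7153.17 − 517.4×262.8 = 7090.68
Denominator: √[(283805.6 − 267702.76)(78644.8 − 69063.84)] = √[16102.84 × 9580.96] = 12420.9769
r = 7090.68 / 12420.9769 ≈ 0.571

0.571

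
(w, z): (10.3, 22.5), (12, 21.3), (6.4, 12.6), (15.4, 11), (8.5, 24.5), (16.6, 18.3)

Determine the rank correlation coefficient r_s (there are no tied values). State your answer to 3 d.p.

Rank w: 3, 4, 1, 5, 2, 6
Rank z: 5, 4, 2, 1, 6, 3
d = rank(w) − rank(z): -2, 0, -1, 4, -4, 3; Σd² = 46
ρ = 1 − 6Σd² / [n(n²−1)] = 1 − 6×46 / (6×35) = 1 − 276/210 ≈ -0.314

-0.314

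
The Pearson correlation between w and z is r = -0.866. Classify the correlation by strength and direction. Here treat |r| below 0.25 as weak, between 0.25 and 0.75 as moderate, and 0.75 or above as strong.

strong negative

r = -0.866 < 0 so the relationship is negative.
|r| = 0.866, which falls in the strong range.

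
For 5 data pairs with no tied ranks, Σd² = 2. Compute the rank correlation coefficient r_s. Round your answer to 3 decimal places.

ρ = 1 − 6Σd² / [n(n²−1)] = 1 − 6×2 / (5×24)
  = 1 − 12/120 = 1 − 0.1000 ≈ 0.900

0.900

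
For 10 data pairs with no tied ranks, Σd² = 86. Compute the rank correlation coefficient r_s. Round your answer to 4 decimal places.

0.4788

ρ = 1 − 6Σd² / [n(n²−1)] = 1 − 6×86 / (10×99)
  = 1 − 516/990 = 1 − 0.52121 ≈ 0.4788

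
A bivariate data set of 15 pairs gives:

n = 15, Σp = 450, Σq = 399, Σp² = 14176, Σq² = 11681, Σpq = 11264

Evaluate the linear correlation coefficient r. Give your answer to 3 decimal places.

r = (nΣpq − ΣpΣq) / √[(nΣp² − (Σp)²)(nΣq² − (Σq)²)]
Numerator: 15×11264 − 450×399 = -10590
Denominator: √[(212640 − 202500)(175215 − 159201)] = √[10140 × 16014] = 12742.9180
r = -10590 / 12742.9180 ≈ -0.831

-0.831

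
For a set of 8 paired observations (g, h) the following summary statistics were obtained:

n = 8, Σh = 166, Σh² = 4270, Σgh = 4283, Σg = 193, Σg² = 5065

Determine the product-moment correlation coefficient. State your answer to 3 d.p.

0.479

r = (nΣgh − ΣgΣh) / √[(nΣg² − (Σg)²)(nΣh² − (Σh)²)]
Numerator: 8×4283 − 193×166 = 2226
Denominator: √[(40520 − 37249)(34160 − 27556)] = √[3271 × 6604] = 4647.7612
r = 2226 / 4647.7612 ≈ 0.479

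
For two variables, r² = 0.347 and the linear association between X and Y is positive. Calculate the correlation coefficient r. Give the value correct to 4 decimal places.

0.5891

|r| = √0.347 = 0.5891
The association is positive, so r = 0.5891.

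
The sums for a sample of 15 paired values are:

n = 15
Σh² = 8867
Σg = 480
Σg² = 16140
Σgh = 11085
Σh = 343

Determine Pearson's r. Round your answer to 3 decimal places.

0.122

r = (nΣgh − ΣgΣh) / √[(nΣg² − (Σg)²)(nΣh² − (Σh)²)]
Numerator: 15×11085 − 480×343 = 1635
Denominator: √[(242100 − 230400)(133005 − 117649)] = √[11700 × 15356] = 13403.9248
r = 1635 / 13403.9248 ≈ 0.122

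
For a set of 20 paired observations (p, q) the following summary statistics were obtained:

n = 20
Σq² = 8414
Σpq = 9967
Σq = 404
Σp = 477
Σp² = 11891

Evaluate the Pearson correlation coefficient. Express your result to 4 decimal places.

0.9187

r = (nΣpq − ΣpΣq) / √[(nΣp² − (Σp)²)(nΣq² − (Σq)²)]
Numerator: 20×9967 − 477×404 = 6632
Denominator: √[(237820 − 227529)(168280 − 163216)] = √[10291 × 5064] = 7218.9767
r = 6632 / 7218.9767 ≈ 0.9187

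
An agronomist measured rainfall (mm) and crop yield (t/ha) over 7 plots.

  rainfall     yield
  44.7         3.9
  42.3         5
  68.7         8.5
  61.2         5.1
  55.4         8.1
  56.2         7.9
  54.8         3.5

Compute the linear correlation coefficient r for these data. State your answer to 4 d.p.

0.5792

n = 7, Σx = 383.3, Σy = 42, Σx² = 21483.15, Σy² = 278.74, Σxy = 2366.42
nΣxy − ΣxΣy = 16564.94 − 16098.6 = 466.34
nΣx² − (Σx)² = 150382.05 − 146918.89 = 3463.16; nΣy² − (Σy)² = 1951.18 − 1764 = 187.18
r = 466.34 / √(3463.16 × 187.18) = 466.34 / 805.1300 ≈ 0.5792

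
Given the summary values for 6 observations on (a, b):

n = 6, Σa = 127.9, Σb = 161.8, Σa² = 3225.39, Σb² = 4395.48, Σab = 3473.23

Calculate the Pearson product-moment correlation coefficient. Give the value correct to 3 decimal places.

0.191

r = (nΣab − ΣaΣb) / √[(nΣa² − (Σa)²)(nΣb² − (Σb)²)]
Numerator: 6×3473.23 − 127.9×161.8 = 145.16
Denominator: √[(19352.34 − 16358.41)(26372.88 − 26179.24)] = √[2993.93 × 193.64] = 761.4096
r = 145.16 / 761.4096 ≈ 0.191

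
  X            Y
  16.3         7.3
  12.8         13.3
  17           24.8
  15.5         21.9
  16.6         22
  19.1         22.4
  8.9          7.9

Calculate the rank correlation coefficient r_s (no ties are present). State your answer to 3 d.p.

0.750

Rank X: 4, 2, 6, 3, 5, 7, 1
Rank Y: 1, 3, 7, 4, 5, 6, 2
d = rank(X) − rank(Y): 3, -1, -1, -1, 0, 1, -1; Σd² = 14
ρ = 1 − 6Σd² / [n(n²−1)] = 1 − 6×14 / (7×48) = 1 − 84/336 ≈ 0.750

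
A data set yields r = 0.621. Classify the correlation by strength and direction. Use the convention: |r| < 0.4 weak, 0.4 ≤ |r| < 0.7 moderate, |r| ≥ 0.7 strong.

moderate positive

r = 0.621 > 0 so the relationship is positive.
|r| = 0.621, which falls in the moderate range.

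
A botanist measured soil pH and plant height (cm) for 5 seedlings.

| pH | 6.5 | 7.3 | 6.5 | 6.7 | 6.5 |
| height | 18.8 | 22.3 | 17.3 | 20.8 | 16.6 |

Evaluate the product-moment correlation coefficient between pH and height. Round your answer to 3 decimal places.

n = 5, Σx = 33.5, Σy = 95.8, Σx² = 224.93, Σy² = 1858.22, Σxy = 644.7
nΣxy − ΣxΣy = 3223.5 − 3209.3 = 14.2
nΣx² − (Σx)² = 1124.65 − 1122.25 = 2.4; nΣy² − (Σy)² = 9291.1 − 9177.64 = 113.46
r = 14.2 / √(2.4 × 113.46) = 14.2 / 16.5016 ≈ 0.861

0.861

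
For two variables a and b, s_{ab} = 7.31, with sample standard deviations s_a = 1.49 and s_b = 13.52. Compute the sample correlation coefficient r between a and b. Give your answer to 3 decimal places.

r = Cov(a,b) / (s_a · s_b) = 7.31 / (1.49 × 13.52)
  = 7.31 / 20.1448 ≈ 0.363

0.363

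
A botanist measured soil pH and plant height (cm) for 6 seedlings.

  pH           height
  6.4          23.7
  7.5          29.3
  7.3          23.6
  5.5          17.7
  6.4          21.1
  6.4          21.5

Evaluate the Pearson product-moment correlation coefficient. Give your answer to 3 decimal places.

n = 6, Σx = 39.5, Σy = 136.9, Σx² = 262.67, Σy² = 3197.89, Σxy = 913.7
nΣxy − ΣxΣy = 5482.2 − 5407.55 = 74.65
nΣx² − (Σx)² = 1576.02 − 1560.25 = 15.77; nΣy² − (Σy)² = 19187.34 − 18741.61 = 445.73
r = 74.65 / √(15.77 × 445.73) = 74.65 / 83.8401 ≈ 0.890

0.890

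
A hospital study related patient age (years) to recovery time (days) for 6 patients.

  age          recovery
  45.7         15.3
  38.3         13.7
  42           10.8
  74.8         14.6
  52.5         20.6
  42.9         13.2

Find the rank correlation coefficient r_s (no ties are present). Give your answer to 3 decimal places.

0.657

Rank age: 4, 1, 2, 6, 5, 3
Rank recovery: 5, 3, 1, 4, 6, 2
d = rank(age) − rank(recovery): -1, -2, 1, 2, -1, 1; Σd² = 12
ρ = 1 − 6Σd² / [n(n²−1)] = 1 − 6×12 / (6×35) = 1 − 72/210 ≈ 0.657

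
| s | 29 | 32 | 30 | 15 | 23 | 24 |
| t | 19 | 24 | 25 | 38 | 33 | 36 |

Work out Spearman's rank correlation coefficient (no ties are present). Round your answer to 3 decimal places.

Rank s: 4, 6, 5, 1, 2, 3
Rank t: 1, 2, 3, 6, 4, 5
d = rank(s) − rank(t): 3, 4, 2, -5, -2, -2; Σd² = 62
ρ = 1 − 6Σd² / [n(n²−1)] = 1 − 6×62 / (6×35) = 1 − 372/210 ≈ -0.771

-0.771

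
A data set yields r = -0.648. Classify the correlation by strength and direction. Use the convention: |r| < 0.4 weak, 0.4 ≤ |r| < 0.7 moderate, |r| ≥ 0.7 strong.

moderate negative

r = -0.648 < 0 so the relationship is negative.
|r| = 0.648, which falls in the moderate range.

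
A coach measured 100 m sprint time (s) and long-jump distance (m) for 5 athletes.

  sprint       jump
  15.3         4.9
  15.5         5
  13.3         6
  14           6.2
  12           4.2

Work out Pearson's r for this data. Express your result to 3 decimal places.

n = 5, Σx = 70.1, Σy = 26.3, Σx² = 991.23, Σy² = 141.09, Σxy = 369.47
nΣxy − ΣxΣy = 1847.35 − 1843.63 = 3.72
nΣx² − (Σx)² = 4956.15 − 4914.01 = 42.14; nΣy² − (Σy)² = 705.45 − 691.69 = 13.76
r = 3.72 / √(42.14 × 13.76) = 3.72 / 24.0800 ≈ 0.154

0.154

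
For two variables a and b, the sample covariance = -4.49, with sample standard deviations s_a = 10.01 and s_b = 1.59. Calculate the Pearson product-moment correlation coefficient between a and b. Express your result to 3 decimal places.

-0.282

r = Cov(a,b) / (s_a · s_b) = -4.49 / (10.01 × 1.59)
  = -4.49 / 15.9159 ≈ -0.282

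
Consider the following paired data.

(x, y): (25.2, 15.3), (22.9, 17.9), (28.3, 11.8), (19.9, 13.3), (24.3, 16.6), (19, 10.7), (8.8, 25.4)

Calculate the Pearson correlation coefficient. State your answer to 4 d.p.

n = 7, Σx = 148.4, Σy = 111, Σx² = 3385.28, Σy² = 1905.84, Σxy = 2224.28
nΣxy − ΣxΣy = 15569.96 − 16472.4 = -902.44
nΣx² − (Σx)² = 23696.96 − 22022.56 = 1674.4; nΣy² − (Σy)² = 13340.88 − 12321 = 1019.88
r = -902.44 / √(1674.4 × 1019.88) = -902.44 / 1306.7850 ≈ -0.6906

-0.6906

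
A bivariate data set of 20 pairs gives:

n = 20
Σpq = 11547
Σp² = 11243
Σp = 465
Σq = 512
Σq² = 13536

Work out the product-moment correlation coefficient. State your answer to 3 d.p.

-0.830

r = (nΣpq − ΣpΣq) / √[(nΣp² − (Σp)²)(nΣq² − (Σq)²)]
Numerator: 20×11547 − 465×512 = -7140
Denominator: √[(224860 − 216225)(270720 − 262144)] = √[8635 × 8576] = 8605.4494
r = -7140 / 8605.4494 ≈ -0.830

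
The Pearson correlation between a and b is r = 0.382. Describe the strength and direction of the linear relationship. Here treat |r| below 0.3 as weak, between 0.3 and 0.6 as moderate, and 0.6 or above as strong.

moderate positive

r = 0.382 > 0 so the relationship is positive.
|r| = 0.382, which falls in the moderate range.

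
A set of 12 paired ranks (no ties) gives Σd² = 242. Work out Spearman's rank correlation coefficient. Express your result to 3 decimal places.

0.154

ρ = 1 − 6Σd² / [n(n²−1)] = 1 − 6×242 / (12×143)
  = 1 − 1452/1716 = 1 − 0.8462 ≈ 0.154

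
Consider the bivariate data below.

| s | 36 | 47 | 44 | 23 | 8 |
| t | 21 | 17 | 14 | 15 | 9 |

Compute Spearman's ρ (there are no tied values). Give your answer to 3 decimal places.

0.500

Rank s: 3, 5, 4, 2, 1
Rank t: 5, 4, 2, 3, 1
d = rank(s) − rank(t): -2, 1, 2, -1, 0; Σd² = 10
ρ = 1 − 6Σd² / [n(n²−1)] = 1 − 6×10 / (5×24) = 1 − 60/120 ≈ 0.500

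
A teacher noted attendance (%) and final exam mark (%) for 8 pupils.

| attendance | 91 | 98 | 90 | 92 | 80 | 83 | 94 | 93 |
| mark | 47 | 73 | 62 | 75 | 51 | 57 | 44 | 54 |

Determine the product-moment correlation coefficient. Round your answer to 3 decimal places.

0.323

n = 8, Σx = 721, Σy = 463, Σx² = 65223, Σy² = 27709, Σxy = 41880
nΣxy − ΣxΣy = 335040 − 333823 = 1217
nΣx² − (Σx)² = 521784 − 519841 = 1943; nΣy² − (Σy)² = 221672 − 214369 = 7303
r = 1217 / √(1943 × 7303) = 1217 / 3766.9257 ≈ 0.323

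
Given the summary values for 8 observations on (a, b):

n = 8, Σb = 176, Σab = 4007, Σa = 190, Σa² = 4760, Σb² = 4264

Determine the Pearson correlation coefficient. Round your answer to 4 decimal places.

-0.5554

r = (nΣab − ΣaΣb) / √[(nΣa² − (Σa)²)(nΣb² − (Σb)²)]
Numerator: 8×4007 − 190×176 = -1384
Denominator: √[(38080 − 36100)(34112 − 30976)] = √[1980 × 3136] = 2491.8427
r = -1384 / 2491.8427 ≈ -0.5554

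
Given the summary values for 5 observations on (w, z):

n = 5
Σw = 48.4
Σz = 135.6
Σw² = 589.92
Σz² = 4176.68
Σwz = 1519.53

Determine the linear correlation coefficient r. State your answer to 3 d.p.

r = (nΣwz − ΣwΣz) / √[(nΣw² − (Σw)²)(nΣz² − (Σz)²)]
Numerator: 5×1519.53 − 48.4×135.6 = 1034.61
Denominator: √[(2949.6 − 2342.56)(20883.4 − 18387.36)] = √[607.04 × 2496.04] = 1230.9330
r = 1034.61 / 1230.9330 ≈ 0.841

0.841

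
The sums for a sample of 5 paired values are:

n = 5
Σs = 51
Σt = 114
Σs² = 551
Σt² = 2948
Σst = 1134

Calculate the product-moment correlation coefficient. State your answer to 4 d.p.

r = (nΣst − ΣsΣt) / √[(nΣs² − (Σs)²)(nΣt² − (Σt)²)]
Numerator: 5×1134 − 51×114 = -144
Denominator: √[(2755 − 2601)(14740 − 12996)] = √[154 × 1744] = 518.2432
r = -144 / 518.2432 ≈ -0.2779

-0.2779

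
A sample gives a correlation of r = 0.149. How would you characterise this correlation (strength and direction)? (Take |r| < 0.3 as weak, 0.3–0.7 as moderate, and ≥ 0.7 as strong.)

weak positive

r = 0.149 > 0 so the relationship is positive.
|r| = 0.149, which falls in the weak range.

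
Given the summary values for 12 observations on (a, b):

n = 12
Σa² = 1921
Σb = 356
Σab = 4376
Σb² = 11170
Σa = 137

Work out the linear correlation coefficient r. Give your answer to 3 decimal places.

r = (nΣab − ΣaΣb) / √[(nΣa² − (Σa)²)(nΣb² − (Σb)²)]
Numerator: 12×4376 − 137×356 = 3740
Denominator: √[(23052 − 18769)(134040 − 126736)] = √[4283 × 7304] = 5593.1236
r = 3740 / 5593.1236 ≈ 0.669

0.669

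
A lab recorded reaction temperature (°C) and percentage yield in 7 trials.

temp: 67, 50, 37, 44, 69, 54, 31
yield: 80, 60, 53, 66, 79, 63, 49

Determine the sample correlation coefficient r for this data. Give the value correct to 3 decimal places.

0.948

n = 7, Σx = 352, Σy = 450, Σx² = 18932, Σy² = 29776, Σxy = 23597
nΣxy − ΣxΣy = 165179 − 158400 = 6779
nΣx² − (Σx)² = 132524 − 123904 = 8620; nΣy² − (Σy)² = 208432 − 202500 = 5932
r = 6779 / √(8620 × 5932) = 6779 / 7150.7930 ≈ 0.948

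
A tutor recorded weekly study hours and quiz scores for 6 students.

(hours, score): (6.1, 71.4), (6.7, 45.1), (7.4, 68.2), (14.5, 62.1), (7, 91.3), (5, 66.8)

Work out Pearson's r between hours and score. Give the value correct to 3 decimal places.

n = 6, Σx = 46.7, Σy = 404.9, Σx² = 421.11, Σy² = 28437.55, Σxy = 3115.94
nΣxy − ΣxΣy = 18695.64 − 18908.83 = -213.19
nΣx² − (Σx)² = 2526.66 − 2180.89 = 345.77; nΣy² − (Σy)² = 170625.3 − 163944.01 = 6681.29
r = -213.19 / √(345.77 × 6681.29) = -213.19 / 1519.9308 ≈ -0.140

-0.140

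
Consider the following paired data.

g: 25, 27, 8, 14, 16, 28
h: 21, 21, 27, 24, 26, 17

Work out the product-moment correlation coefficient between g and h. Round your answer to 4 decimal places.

n = 6, Σg = 118, Σh = 136, Σg² = 2654, Σh² = 3152, Σgh = 2536
nΣgh − ΣgΣh = 15216 − 16048 = -832
nΣg² − (Σg)² = 15924 − 13924 = 2000; nΣh² − (Σh)² = 18912 − 18496 = 416
r = -832 / √(2000 × 416) = -832 / 912.1403 ≈ -0.9121

-0.9121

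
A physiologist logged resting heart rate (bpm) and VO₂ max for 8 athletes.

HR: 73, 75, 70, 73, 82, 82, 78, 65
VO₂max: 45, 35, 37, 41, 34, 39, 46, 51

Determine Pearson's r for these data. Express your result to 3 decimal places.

-0.560

n = 8, Σx = 598, Σy = 328, Σx² = 44940, Σy² = 13694, Σxy = 24382
nΣxy − ΣxΣy = 195056 − 196144 = -1088
nΣx² − (Σx)² = 359520 − 357604 = 1916; nΣy² − (Σy)² = 109552 − 107584 = 1968
r = -1088 / √(1916 × 1968) = -1088 / 1941.8259 ≈ -0.560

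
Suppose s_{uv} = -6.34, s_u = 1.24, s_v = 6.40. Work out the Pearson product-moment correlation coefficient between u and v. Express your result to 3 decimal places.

r = Cov(u,v) / (s_u · s_v) = -6.34 / (1.24 × 6.40)
  = -6.34 / 7.9360 ≈ -0.799

-0.799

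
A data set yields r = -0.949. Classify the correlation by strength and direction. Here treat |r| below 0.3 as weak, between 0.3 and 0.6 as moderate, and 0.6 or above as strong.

r = -0.949 < 0 so the relationship is negative.
|r| = 0.949, which falls in the strong range.

strong negative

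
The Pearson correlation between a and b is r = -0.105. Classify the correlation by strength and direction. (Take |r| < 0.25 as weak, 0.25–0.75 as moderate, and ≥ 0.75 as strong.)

weak negative

r = -0.105 < 0 so the relationship is negative.
|r| = 0.105, which falls in the weak range.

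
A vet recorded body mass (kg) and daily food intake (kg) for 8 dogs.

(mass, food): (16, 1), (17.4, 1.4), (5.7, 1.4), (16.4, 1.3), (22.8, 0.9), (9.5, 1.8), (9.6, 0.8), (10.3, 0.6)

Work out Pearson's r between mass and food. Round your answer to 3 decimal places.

-0.177

n = 8, Σx = 107.7, Σy = 9.2, Σx² = 1668.55, Σy² = 11.66, Σxy = 121.14
nΣxy − ΣxΣy = 969.12 − 990.84 = -21.72
nΣx² − (Σx)² = 13348.4 − 11599.29 = 1749.11; nΣy² − (Σy)² = 93.28 − 84.64 = 8.64
r = -21.72 / √(1749.11 × 8.64) = -21.72 / 122.9321 ≈ -0.177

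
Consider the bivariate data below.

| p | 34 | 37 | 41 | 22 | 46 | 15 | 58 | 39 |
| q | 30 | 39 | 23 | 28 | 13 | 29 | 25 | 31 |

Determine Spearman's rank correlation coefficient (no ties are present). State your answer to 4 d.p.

Rank p: 3, 4, 6, 2, 7, 1, 8, 5
Rank q: 6, 8, 2, 4, 1, 5, 3, 7
d = rank(p) − rank(q): -3, -4, 4, -2, 6, -4, 5, -2; Σd² = 126
ρ = 1 − 6Σd² / [n(n²−1)] = 1 − 6×126 / (8×63) = 1 − 756/504 ≈ -0.5000

-0.5000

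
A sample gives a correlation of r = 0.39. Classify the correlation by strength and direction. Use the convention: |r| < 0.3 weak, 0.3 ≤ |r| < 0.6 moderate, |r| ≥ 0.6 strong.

moderate positive

r = 0.39 > 0 so the relationship is positive.
|r| = 0.39, which falls in the moderate range.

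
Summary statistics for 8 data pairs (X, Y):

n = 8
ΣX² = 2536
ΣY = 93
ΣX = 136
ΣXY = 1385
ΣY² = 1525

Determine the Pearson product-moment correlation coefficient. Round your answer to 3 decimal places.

-0.622

r = (nΣXY − ΣXΣY) / √[(nΣX² − (ΣX)²)(nΣY² − (ΣY)²)]
Numerator: 8×1385 − 136×93 = -1568
Denominator: √[(20288 − 18496)(12200 − 8649)] = √[1792 × 3551] = 2522.5765
r = -1568 / 2522.5765 ≈ -0.622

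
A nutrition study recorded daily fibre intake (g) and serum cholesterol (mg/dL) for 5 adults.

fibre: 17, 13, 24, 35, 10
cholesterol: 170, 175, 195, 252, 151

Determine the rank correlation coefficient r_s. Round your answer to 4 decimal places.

Rank fibre: 3, 2, 4, 5, 1
Rank cholesterol: 2, 3, 4, 5, 1
d = rank(fibre) − rank(cholesterol): 1, -1, 0, 0, 0; Σd² = 2
ρ = 1 − 6Σd² / [n(n²−1)] = 1 − 6×2 / (5×24) = 1 − 12/120 ≈ 0.9000

0.9000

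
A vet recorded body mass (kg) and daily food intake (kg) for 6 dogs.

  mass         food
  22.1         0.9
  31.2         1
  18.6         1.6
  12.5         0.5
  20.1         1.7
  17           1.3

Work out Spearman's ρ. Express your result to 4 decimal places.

Rank mass: 5, 6, 3, 1, 4, 2
Rank food: 2, 3, 5, 1, 6, 4
d = rank(mass) − rank(food): 3, 3, -2, 0, -2, -2; Σd² = 30
ρ = 1 − 6Σd² / [n(n²−1)] = 1 − 6×30 / (6×35) = 1 − 180/210 ≈ 0.1429

0.1429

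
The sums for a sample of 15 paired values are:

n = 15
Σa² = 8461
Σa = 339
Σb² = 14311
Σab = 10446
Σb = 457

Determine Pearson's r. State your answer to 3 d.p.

r = (nΣab − ΣaΣb) / √[(nΣa² − (Σa)²)(nΣb² − (Σb)²)]
Numerator: 15×10446 − 339×457 = 1767
Denominator: √[(126915 − 114921)(214665 − 208849)] = √[11994 × 5816] = 8352.0718
r = 1767 / 8352.0718 ≈ 0.212

0.212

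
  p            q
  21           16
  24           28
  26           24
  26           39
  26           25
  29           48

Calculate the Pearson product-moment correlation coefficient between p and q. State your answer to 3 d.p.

n = 6, Σp = 152, Σq = 180, Σp² = 3886, Σq² = 6066, Σpq = 4688
nΣpq − ΣpΣq = 28128 − 27360 = 768
nΣp² − (Σp)² = 23316 − 23104 = 212; nΣq² − (Σq)² = 36396 − 32400 = 3996
r = 768 / √(212 × 3996) = 768 / 920.4086 ≈ 0.834

0.834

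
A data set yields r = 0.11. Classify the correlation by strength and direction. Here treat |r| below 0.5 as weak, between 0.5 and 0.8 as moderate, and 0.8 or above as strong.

r = 0.11 > 0 so the relationship is positive.
|r| = 0.11, which falls in the weak range.

weak positive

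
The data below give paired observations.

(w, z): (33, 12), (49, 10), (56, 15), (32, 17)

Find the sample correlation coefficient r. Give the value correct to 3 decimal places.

n = 4, Σw = 170, Σz = 54, Σw² = 7650, Σz² = 758, Σwz = 2270
nΣwz − ΣwΣz = 9080 − 9180 = -100
nΣw² − (Σw)² = 30600 − 28900 = 1700; nΣz² − (Σz)² = 3032 − 2916 = 116
r = -100 / √(1700 × 116) = -100 / 444.0721 ≈ -0.225

-0.225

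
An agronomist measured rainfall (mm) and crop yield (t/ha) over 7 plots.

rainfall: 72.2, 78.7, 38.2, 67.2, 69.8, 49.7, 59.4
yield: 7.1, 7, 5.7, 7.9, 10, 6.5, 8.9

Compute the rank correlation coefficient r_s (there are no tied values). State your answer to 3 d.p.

Rank rainfall: 6, 7, 1, 4, 5, 2, 3
Rank yield: 4, 3, 1, 5, 7, 2, 6
d = rank(rainfall) − rank(yield): 2, 4, 0, -1, -2, 0, -3; Σd² = 34
ρ = 1 − 6Σd² / [n(n²−1)] = 1 − 6×34 / (7×48) = 1 − 204/336 ≈ 0.393

0.393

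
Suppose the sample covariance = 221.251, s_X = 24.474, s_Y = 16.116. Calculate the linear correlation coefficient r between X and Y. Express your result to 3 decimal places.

r = Cov(X,Y) / (s_X · s_Y) = 221.251 / (24.474 × 16.116)
  = 221.251 / 394.4230 ≈ 0.561

0.561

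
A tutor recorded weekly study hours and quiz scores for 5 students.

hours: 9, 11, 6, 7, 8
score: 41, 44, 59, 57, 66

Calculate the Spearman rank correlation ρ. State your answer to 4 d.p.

-0.6000

Rank hours: 4, 5, 1, 2, 3
Rank score: 1, 2, 4, 3, 5
d = rank(hours) − rank(score): 3, 3, -3, -1, -2; Σd² = 32
ρ = 1 − 6Σd² / [n(n²−1)] = 1 − 6×32 / (5×24) = 1 − 192/120 ≈ -0.6000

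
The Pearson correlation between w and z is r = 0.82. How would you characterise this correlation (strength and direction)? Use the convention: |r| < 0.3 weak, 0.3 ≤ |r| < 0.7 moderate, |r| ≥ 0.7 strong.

strong positive

r = 0.82 > 0 so the relationship is positive.
|r| = 0.82, which falls in the strong range.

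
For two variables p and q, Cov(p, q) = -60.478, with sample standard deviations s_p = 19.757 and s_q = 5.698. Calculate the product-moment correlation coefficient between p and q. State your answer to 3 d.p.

r = Cov(p,q) / (s_p · s_q) = -60.478 / (19.757 × 5.698)
  = -60.478 / 112.5754 ≈ -0.537

-0.537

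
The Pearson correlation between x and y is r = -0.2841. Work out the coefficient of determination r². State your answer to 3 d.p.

r² = (-0.2841)² = 0.081

0.081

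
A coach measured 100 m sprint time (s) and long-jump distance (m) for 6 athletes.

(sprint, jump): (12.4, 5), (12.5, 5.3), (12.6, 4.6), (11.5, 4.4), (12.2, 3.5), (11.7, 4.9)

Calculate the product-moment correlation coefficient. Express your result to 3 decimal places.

n = 6, Σx = 72.9, Σy = 27.7, Σx² = 886.75, Σy² = 129.87, Σxy = 336.84
nΣxy − ΣxΣy = 2021.04 − 2019.33 = 1.71
nΣx² − (Σx)² = 5320.5 − 5314.41 = 6.09; nΣy² − (Σy)² = 779.22 − 767.29 = 11.93
r = 1.71 / √(6.09 × 11.93) = 1.71 / 8.5237 ≈ 0.201

0.201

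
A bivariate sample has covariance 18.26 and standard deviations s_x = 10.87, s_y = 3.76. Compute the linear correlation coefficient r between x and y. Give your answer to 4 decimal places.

r = Cov(x,y) / (s_x · s_y) = 18.26 / (10.87 × 3.76)
  = 18.26 / 40.8712 ≈ 0.4468

0.4468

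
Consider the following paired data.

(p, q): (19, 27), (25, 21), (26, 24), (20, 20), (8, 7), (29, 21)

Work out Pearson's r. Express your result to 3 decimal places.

0.729

n = 6, Σp = 127, Σq = 120, Σp² = 2967, Σq² = 2636, Σpq = 2727
nΣpq − ΣpΣq = 16362 − 15240 = 1122
nΣp² − (Σp)² = 17802 − 16129 = 1673; nΣq² − (Σq)² = 15816 − 14400 = 1416
r = 1122 / √(1673 × 1416) = 1122 / 1539.1452 ≈ 0.729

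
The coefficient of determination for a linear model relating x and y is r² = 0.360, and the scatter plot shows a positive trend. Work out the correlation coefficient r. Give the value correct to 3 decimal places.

0.600

|r| = √0.360 = 0.600
The association is positive, so r = 0.600.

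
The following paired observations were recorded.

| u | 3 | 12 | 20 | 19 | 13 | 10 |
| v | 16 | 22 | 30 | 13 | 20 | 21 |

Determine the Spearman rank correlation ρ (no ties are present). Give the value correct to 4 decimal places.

Rank u: 1, 3, 6, 5, 4, 2
Rank v: 2, 5, 6, 1, 3, 4
d = rank(u) − rank(v): -1, -2, 0, 4, 1, -2; Σd² = 26
ρ = 1 − 6Σd² / [n(n²−1)] = 1 − 6×26 / (6×35) = 1 − 156/210 ≈ 0.2571

0.2571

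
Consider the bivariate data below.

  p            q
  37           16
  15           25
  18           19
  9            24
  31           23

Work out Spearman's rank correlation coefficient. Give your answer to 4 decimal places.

Rank p: 5, 2, 3, 1, 4
Rank q: 1, 5, 2, 4, 3
d = rank(p) − rank(q): 4, -3, 1, -3, 1; Σd² = 36
ρ = 1 − 6Σd² / [n(n²−1)] = 1 − 6×36 / (5×24) = 1 − 216/120 ≈ -0.8000

-0.8000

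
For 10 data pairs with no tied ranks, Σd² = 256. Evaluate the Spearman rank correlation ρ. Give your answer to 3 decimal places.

ρ = 1 − 6Σd² / [n(n²−1)] = 1 − 6×256 / (10×99)
  = 1 − 1536/990 = 1 − 1.5515 ≈ -0.552

-0.552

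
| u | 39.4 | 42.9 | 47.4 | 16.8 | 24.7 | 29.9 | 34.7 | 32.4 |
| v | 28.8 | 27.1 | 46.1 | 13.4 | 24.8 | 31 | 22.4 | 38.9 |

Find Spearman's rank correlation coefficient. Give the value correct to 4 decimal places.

Rank u: 6, 7, 8, 1, 2, 3, 5, 4
Rank v: 5, 4, 8, 1, 3, 6, 2, 7
d = rank(u) − rank(v): 1, 3, 0, 0, -1, -3, 3, -3; Σd² = 38
ρ = 1 − 6Σd² / [n(n²−1)] = 1 − 6×38 / (8×63) = 1 − 228/504 ≈ 0.5476

0.5476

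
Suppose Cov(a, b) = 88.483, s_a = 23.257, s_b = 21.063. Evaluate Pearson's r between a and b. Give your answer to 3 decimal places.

0.181

r = Cov(a,b) / (s_a · s_b) = 88.483 / (23.257 × 21.063)
  = 88.483 / 489.8622 ≈ 0.181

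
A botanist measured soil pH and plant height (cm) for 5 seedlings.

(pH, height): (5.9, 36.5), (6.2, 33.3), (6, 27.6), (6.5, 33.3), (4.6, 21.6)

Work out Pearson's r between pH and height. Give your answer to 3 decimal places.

n = 5, Σx = 29.2, Σy = 152.3, Σx² = 172.66, Σy² = 4778.35, Σxy = 903.22
nΣxy − ΣxΣy = 4516.1 − 4447.16 = 68.94
nΣx² − (Σx)² = 863.3 − 852.64 = 10.66; nΣy² − (Σy)² = 23891.75 − 23195.29 = 696.46
r = 68.94 / √(10.66 × 696.46) = 68.94 / 86.1642 ≈ 0.800

0.800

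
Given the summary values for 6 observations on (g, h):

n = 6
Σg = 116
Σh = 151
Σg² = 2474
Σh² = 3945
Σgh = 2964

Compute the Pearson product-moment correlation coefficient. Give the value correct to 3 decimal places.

0.244

r = (nΣgh − ΣgΣh) / √[(nΣg² − (Σg)²)(nΣh² − (Σh)²)]
Numerator: 6×2964 − 116×151 = 268
Denominator: √[(14844 − 13456)(23670 − 22801)] = √[1388 × 869] = 1098.2586
r = 268 / 1098.2586 ≈ 0.244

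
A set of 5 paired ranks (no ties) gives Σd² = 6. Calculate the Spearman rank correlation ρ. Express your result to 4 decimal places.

ρ = 1 − 6Σd² / [n(n²−1)] = 1 − 6×6 / (5×24)
  = 1 − 36/120 = 1 − 0.30000 ≈ 0.7000

0.7000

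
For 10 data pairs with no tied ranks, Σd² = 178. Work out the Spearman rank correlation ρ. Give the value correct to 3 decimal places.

-0.079

ρ = 1 − 6Σd² / [n(n²−1)] = 1 − 6×178 / (10×99)
  = 1 − 1068/990 = 1 − 1.0788 ≈ -0.079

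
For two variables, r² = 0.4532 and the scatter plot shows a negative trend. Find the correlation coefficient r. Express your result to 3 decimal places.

|r| = √0.4532 = 0.673
The association is negative, so r = −0.673.

-0.673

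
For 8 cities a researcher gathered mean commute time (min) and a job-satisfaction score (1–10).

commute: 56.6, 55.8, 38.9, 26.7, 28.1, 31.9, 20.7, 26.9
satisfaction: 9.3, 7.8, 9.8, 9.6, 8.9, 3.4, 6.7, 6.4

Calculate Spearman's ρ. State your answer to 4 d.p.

Rank commute: 8, 7, 6, 2, 4, 5, 1, 3
Rank satisfaction: 6, 4, 8, 7, 5, 1, 3, 2
d = rank(commute) − rank(satisfaction): 2, 3, -2, -5, -1, 4, -2, 1; Σd² = 64
ρ = 1 − 6Σd² / [n(n²−1)] = 1 − 6×64 / (8×63) = 1 − 384/504 ≈ 0.2381

0.2381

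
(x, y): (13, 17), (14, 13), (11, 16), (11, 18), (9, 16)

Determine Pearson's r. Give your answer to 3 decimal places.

n = 5, Σx = 58, Σy = 80, Σx² = 688, Σy² = 1294, Σxy = 921
nΣxy − ΣxΣy = 4605 − 4640 = -35
nΣx² − (Σx)² = 3440 − 3364 = 76; nΣy² − (Σy)² = 6470 − 6400 = 70
r = -35 / √(76 × 70) = -35 / 72.9383 ≈ -0.480

-0.480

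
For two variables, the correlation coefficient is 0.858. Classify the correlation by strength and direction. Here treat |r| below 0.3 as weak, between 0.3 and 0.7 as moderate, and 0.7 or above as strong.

strong positive

r = 0.858 > 0 so the relationship is positive.
|r| = 0.858, which falls in the strong range.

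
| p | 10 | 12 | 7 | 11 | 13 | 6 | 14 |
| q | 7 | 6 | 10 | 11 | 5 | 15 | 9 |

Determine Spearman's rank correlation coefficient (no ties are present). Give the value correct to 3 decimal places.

Rank p: 3, 5, 2, 4, 6, 1, 7
Rank q: 3, 2, 5, 6, 1, 7, 4
d = rank(p) − rank(q): 0, 3, -3, -2, 5, -6, 3; Σd² = 92
ρ = 1 − 6Σd² / [n(n²−1)] = 1 − 6×92 / (7×48) = 1 − 552/336 ≈ -0.643

-0.643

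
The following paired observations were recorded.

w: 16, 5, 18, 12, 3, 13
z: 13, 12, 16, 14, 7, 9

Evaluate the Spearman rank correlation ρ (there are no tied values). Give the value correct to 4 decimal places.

0.7143

Rank w: 5, 2, 6, 3, 1, 4
Rank z: 4, 3, 6, 5, 1, 2
d = rank(w) − rank(z): 1, -1, 0, -2, 0, 2; Σd² = 10
ρ = 1 − 6Σd² / [n(n²−1)] = 1 − 6×10 / (6×35) = 1 − 60/210 ≈ 0.7143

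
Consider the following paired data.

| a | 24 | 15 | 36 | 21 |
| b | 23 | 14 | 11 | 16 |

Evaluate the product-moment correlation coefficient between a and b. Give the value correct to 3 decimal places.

-0.311

n = 4, Σa = 96, Σb = 64, Σa² = 2538, Σb² = 1102, Σab = 1494
nΣab − ΣaΣb = 5976 − 6144 = -168
nΣa² − (Σa)² = 10152 − 9216 = 936; nΣb² − (Σb)² = 4408 − 4096 = 312
r = -168 / √(936 × 312) = -168 / 540.3999 ≈ -0.311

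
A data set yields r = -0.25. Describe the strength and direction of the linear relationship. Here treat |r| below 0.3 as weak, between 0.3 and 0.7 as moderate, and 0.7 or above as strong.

weak negative

r = -0.25 < 0 so the relationship is negative.
|r| = 0.25, which falls in the weak range.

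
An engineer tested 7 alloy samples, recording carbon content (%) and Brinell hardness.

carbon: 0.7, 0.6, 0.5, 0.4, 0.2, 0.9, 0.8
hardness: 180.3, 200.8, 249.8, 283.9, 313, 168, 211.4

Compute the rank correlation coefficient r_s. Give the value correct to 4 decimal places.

Rank carbon: 5, 4, 3, 2, 1, 7, 6
Rank hardness: 2, 3, 5, 6, 7, 1, 4
d = rank(carbon) − rank(hardness): 3, 1, -2, -4, -6, 6, 2; Σd² = 106
ρ = 1 − 6Σd² / [n(n²−1)] = 1 − 6×106 / (7×48) = 1 − 636/336 ≈ -0.8929

-0.8929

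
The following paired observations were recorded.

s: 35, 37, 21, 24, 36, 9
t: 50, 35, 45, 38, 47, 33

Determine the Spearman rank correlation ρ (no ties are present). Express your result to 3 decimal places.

Rank s: 4, 6, 2, 3, 5, 1
Rank t: 6, 2, 4, 3, 5, 1
d = rank(s) − rank(t): -2, 4, -2, 0, 0, 0; Σd² = 24
ρ = 1 − 6Σd² / [n(n²−1)] = 1 − 6×24 / (6×35) = 1 − 144/210 ≈ 0.314

0.314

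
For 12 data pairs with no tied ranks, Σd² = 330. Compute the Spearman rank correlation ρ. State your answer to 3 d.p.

-0.154

ρ = 1 − 6Σd² / [n(n²−1)] = 1 − 6×330 / (12×143)
  = 1 − 1980/1716 = 1 − 1.1538 ≈ -0.154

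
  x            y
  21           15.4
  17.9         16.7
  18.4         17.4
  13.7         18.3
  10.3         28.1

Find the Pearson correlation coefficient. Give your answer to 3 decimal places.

n = 5, Σx = 81.3, Σy = 95.9, Σx² = 1393.75, Σy² = 1943.31, Σxy = 1482.63
nΣxy − ΣxΣy = 7413.15 − 7796.67 = -383.52
nΣx² − (Σx)² = 6968.75 − 6609.69 = 359.06; nΣy² − (Σy)² = 9716.55 − 9196.81 = 519.74
r = -383.52 / √(359.06 × 519.74) = -383.52 / 431.9929 ≈ -0.888

-0.888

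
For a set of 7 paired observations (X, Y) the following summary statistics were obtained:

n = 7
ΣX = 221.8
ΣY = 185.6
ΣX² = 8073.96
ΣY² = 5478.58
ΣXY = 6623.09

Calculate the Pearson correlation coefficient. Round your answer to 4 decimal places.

r = (nΣXY − ΣXΣY) / √[(nΣX² − (ΣX)²)(nΣY² − (ΣY)²)]
Numerator: 7×6623.09 − 221.8×185.6 = 5195.55
Denominator: √[(56517.72 − 49195.24)(38350.06 − 34447.36)] = √[7322.48 × 3902.7] = 5345.7874
r = 5195.55 / 5345.7874 ≈ 0.9719

0.9719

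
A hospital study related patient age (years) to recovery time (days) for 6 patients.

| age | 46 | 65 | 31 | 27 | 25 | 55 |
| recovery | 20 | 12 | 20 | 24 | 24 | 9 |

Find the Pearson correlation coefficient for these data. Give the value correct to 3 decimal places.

-0.894

n = 6, Σx = 249, Σy = 109, Σx² = 11681, Σy² = 2177, Σxy = 4063
nΣxy − ΣxΣy = 24378 − 27141 = -2763
nΣx² − (Σx)² = 70086 − 62001 = 8085; nΣy² − (Σy)² = 13062 − 11881 = 1181
r = -2763 / √(8085 × 1181) = -2763 / 3090.0461 ≈ -0.894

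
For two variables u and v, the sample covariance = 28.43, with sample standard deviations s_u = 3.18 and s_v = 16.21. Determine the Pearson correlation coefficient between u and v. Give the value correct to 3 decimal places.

r = Cov(u,v) / (s_u · s_v) = 28.43 / (3.18 × 16.21)
  = 28.43 / 51.5478 ≈ 0.552

0.552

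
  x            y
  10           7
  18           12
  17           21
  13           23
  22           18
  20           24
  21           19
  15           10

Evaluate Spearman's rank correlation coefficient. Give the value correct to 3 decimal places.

Rank x: 1, 5, 4, 2, 8, 6, 7, 3
Rank y: 1, 3, 6, 7, 4, 8, 5, 2
d = rank(x) − rank(y): 0, 2, -2, -5, 4, -2, 2, 1; Σd² = 58
ρ = 1 − 6Σd² / [n(n²−1)] = 1 − 6×58 / (8×63) = 1 − 348/504 ≈ 0.310

0.310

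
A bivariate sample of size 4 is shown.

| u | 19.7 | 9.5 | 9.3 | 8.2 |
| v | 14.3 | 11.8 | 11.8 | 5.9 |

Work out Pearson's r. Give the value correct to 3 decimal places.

n = 4, Σu = 46.7, Σv = 43.8, Σu² = 632.07, Σv² = 517.78, Σuv = 551.93
nΣuv − ΣuΣv = 2207.72 − 2045.46 = 162.26
nΣu² − (Σu)² = 2528.28 − 2180.89 = 347.39; nΣv² − (Σv)² = 2071.12 − 1918.44 = 152.68
r = 162.26 / √(347.39 × 152.68) = 162.26 / 230.3031 ≈ 0.705

0.705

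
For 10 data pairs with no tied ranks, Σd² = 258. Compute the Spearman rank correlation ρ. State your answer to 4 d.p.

ρ = 1 − 6Σd² / [n(n²−1)] = 1 − 6×258 / (10×99)
  = 1 − 1548/990 = 1 − 1.56364 ≈ -0.5636

-0.5636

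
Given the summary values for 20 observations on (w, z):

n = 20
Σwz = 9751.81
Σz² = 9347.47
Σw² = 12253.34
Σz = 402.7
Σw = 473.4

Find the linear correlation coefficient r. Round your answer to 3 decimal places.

r = (nΣwz − ΣwΣz) / √[(nΣw² − (Σw)²)(nΣz² − (Σz)²)]
Numerator: 20×9751.81 − 473.4×402.7 = 4398.02
Denominator: √[(245066.8 − 224107.56)(186949.4 − 162167.29)] = √[20959.24 × 24782.11] = 22790.6602
r = 4398.02 / 22790.6602 ≈ 0.193

0.193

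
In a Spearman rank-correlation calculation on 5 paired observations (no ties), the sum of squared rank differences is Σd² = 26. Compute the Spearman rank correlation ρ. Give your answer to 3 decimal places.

-0.300

ρ = 1 − 6Σd² / [n(n²−1)] = 1 − 6×26 / (5×24)
  = 1 − 156/120 = 1 − 1.3000 ≈ -0.300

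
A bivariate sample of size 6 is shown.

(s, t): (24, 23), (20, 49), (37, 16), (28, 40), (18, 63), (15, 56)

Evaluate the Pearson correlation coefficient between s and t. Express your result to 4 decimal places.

-0.8489

n = 6, Σs = 142, Σt = 247, Σs² = 3678, Σt² = 11891, Σst = 5218
nΣst − ΣsΣt = 31308 − 35074 = -3766
nΣs² − (Σs)² = 22068 − 20164 = 1904; nΣt² − (Σt)² = 71346 − 61009 = 10337
r = -3766 / √(1904 × 10337) = -3766 / 4436.4003 ≈ -0.8489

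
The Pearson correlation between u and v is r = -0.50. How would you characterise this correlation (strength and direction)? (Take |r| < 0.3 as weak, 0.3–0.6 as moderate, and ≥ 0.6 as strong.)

r = -0.50 < 0 so the relationship is negative.
|r| = 0.50, which falls in the moderate range.

moderate negative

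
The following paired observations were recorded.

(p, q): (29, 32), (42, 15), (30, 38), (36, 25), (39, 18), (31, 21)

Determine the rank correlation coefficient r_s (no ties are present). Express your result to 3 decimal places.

-0.886

Rank p: 1, 6, 2, 4, 5, 3
Rank q: 5, 1, 6, 4, 2, 3
d = rank(p) − rank(q): -4, 5, -4, 0, 3, 0; Σd² = 66
ρ = 1 − 6Σd² / [n(n²−1)] = 1 − 6×66 / (6×35) = 1 − 396/210 ≈ -0.886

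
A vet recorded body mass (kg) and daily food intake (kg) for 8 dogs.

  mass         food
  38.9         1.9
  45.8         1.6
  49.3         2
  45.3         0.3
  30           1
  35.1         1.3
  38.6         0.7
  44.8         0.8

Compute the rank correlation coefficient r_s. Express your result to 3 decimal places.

0.310

Rank mass: 4, 7, 8, 6, 1, 2, 3, 5
Rank food: 7, 6, 8, 1, 4, 5, 2, 3
d = rank(mass) − rank(food): -3, 1, 0, 5, -3, -3, 1, 2; Σd² = 58
ρ = 1 − 6Σd² / [n(n²−1)] = 1 − 6×58 / (8×63) = 1 − 348/504 ≈ 0.310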